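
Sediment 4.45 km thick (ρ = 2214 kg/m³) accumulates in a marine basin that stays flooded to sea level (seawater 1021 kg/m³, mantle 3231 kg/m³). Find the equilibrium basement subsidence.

Submarine loading: the sediment displaces seawater, and the subsidence is in turn flooded, so s (ρ_m − ρ_w) = t (ρ_sed − ρ_w).
s = 4.45 km × (2214 − 1021) / (3231 − 1021) = 2.4 km.

2.4 km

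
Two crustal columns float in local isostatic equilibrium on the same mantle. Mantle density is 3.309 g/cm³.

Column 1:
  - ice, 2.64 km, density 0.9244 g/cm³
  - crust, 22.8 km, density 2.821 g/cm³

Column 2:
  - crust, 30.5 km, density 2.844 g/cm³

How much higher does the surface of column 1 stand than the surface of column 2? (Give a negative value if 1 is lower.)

0.979 km

For any compensation level in the mantle, the mantle terms cancel and isostasy reduces to e = (Σt_1 − Σt_2) − (Σ(ρt)_1 − Σ(ρt)_2) / ρ_m.
Σt_1 = 25.44 km; Σt_2 = 30.5 km; Σ(ρt)_1 = 66.759216; Σ(ρt)_2 = 86.742 (in km·g/cm³).
e = (25.44 − 30.5) − (66.759216 − 86.742) / 3.309 = 0.979 km.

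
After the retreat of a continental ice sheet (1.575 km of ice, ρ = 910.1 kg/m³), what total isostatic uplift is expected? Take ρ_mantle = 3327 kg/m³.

0.431 km

Removing the load lets mantle flow back in; uplift u satisfies ρ_ice t = ρ_m u.
u = t ρ_ice/ρ_m = 1.575 km × 910.1/3327 = 0.431 km.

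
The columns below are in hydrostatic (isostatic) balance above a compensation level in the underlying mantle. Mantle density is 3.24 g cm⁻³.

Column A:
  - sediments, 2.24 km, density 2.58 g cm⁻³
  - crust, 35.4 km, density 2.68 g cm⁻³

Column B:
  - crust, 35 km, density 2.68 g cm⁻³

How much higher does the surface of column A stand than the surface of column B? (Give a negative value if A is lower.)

0.525 km

For any compensation level in the mantle, the mantle terms cancel and isostasy reduces to e = (Σt_A − Σt_B) − (Σ(ρt)_A − Σ(ρt)_B) / ρ_m.
Σt_A = 37.64 km; Σt_B = 35 km; Σ(ρt)_A = 100.6512; Σ(ρt)_B = 93.8 (in km·g cm⁻³).
e = (37.64 − 35) − (100.6512 − 93.8) / 3.24 = 0.525 km.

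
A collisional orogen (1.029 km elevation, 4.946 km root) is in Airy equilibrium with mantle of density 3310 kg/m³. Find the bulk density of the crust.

ρ_c h = (ρ_m − ρ_c) r → ρ_c (h + r) = ρ_m r → ρ_c = ρ_m r / (h + r).
ρ_c = 3310 × 4.946 km / (1.029 km + 4.946 km) = 2740 kg/m³.

2740 kg/m³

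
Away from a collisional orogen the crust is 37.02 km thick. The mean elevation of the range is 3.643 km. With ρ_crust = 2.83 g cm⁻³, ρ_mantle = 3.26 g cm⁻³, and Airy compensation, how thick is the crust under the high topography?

Root depth r = h ρ_c / (ρ_m − ρ_c) = 3.643 km × 2.83 / 0.43 = 23.98 km.
Total thickness = T + h + r = 37.02 km + 3.643 km + 23.98 km = 64.6 km.

64.6 km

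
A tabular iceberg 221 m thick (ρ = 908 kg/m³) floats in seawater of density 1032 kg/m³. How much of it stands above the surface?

Floating equilibrium: submerged depth d = t ρ_obj/ρ_fluid = 221 m × 908/1032 = 194.4 m.
Freeboard = t − d = 221 m − 194.4 m = 26.6 m.

26.6 m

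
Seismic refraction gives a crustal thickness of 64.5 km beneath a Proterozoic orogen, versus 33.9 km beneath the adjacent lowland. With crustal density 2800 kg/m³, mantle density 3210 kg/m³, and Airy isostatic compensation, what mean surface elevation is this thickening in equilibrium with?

3.91 km

Excess crust Δ = 64.5 km − 33.9 km = 30.6 km, split between elevation h and root r with h + r = Δ.
Airy balance ρ_c h = (ρ_m − ρ_c) r gives r = h ρ_c/(ρ_m − ρ_c), so h (1 + ρ_c/(ρ_m − ρ_c)) = Δ, i.e. h = Δ (ρ_m − ρ_c)/ρ_m.
h = 30.6 km × 410/3210 = 3.91 km.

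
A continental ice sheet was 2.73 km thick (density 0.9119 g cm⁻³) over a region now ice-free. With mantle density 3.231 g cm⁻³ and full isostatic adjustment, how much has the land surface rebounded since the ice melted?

0.771 km

Removing the load lets mantle flow back in; uplift u satisfies ρ_ice t = ρ_m u.
u = t ρ_ice/ρ_m = 2.73 km × 0.9119/3.231 = 0.771 km.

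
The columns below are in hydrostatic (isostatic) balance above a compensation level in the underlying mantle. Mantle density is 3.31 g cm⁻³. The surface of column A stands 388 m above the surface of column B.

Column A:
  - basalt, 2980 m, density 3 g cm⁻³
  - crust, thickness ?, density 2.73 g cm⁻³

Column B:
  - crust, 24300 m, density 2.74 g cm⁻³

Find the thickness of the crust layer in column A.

Take the compensation level at the base of the deeper column (depth z_c below the surface of column A) and equate Σ ρ_i t_i down to z_c; mantle fills any gap and the z_c terms cancel.
Column A: 2980×3 + x×2.73 + (z_c − 2980 − x)×3.31
Column B: 388×0 + 24300×2.74 + (z_c − 388 − 24300)×3.31
The z_c×3.31 term appears on both sides and cancels. Collect the known terms of each column as K = Σ(ρt)_known − 3.31 × (depth of known layers): K_A = 8940 − 3.31×2980 = −923.8; K_B = 66582 − 3.31×(388 + 24300) = −15135.28.
Balance: K_A − x×(3.31 − 2.73) = K_B, so x = (K_A − K_B)/(3.31 − 2.73) = 14211.5/0.58 = 24500 m.

24500 m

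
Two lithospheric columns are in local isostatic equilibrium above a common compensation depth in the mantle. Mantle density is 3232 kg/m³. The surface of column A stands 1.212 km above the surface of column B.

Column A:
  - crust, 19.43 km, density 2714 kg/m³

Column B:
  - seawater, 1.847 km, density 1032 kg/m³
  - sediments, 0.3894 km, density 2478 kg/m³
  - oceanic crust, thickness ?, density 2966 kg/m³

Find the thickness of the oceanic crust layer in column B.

6.73 km

Take the compensation level at the base of the deeper column (depth z_c below the surface of column A) and equate Σ ρ_i t_i down to z_c; mantle fills any gap and the z_c terms cancel.
Column A: 19.43×2714 + (z_c − 19.43)×3232
Column B: 1.212×0 + 1.847×1032 + 0.3894×2478 + x×2966 + (z_c − 1.212 − 2.2364 − x)×3232
The z_c×3232 term appears on both sides and cancels. Collect the known terms of each column as K = Σ(ρt)_known − 3232 × (depth of known layers): K_A = 52733.02 − 3232×19.43 = −10064.74; K_B = 2871.0372 − 3232×(1.212 + 2.2364) = −8274.1916.
Balance: K_A = K_B − x×(3232 − 2966), so x = (K_B − K_A)/(3232 − 2966) = 1790.55/266 = 6.73 km.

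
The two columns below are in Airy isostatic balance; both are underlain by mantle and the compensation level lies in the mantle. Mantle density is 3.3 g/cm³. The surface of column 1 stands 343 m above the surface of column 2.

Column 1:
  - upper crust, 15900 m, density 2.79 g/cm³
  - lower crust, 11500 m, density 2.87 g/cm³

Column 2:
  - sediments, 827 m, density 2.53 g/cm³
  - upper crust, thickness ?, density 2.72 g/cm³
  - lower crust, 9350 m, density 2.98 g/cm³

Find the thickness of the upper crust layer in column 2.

Take the compensation level at the base of the deeper column (depth z_c below the surface of column 1) and equate Σ ρ_i t_i down to z_c; mantle fills any gap and the z_c terms cancel.
Column 1: 15900×2.79 + 11500×2.87 + (z_c − 27400)×3.3
Column 2: 343×0 + 827×2.53 + x×2.72 + 9350×2.98 + (z_c − 343 − 10177 − x)×3.3
The z_c×3.3 term appears on both sides and cancels. Collect the known terms of each column as K = Σ(ρt)_known − 3.3 × (depth of known layers): K_1 = 77366 − 3.3×27400 = −13054; K_2 = 29955.31 − 3.3×(343 + 10177) = −4760.69.
Balance: K_1 = K_2 − x×(3.3 − 2.72), so x = (K_2 − K_1)/(3.3 − 2.72) = 8293.31/0.58 = 14300 m.

14300 m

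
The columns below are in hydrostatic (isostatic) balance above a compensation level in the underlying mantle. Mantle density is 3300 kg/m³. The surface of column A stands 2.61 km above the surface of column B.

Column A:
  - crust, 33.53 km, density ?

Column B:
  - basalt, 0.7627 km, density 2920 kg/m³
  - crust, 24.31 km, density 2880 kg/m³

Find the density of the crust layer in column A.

Take the compensation level at the base of the deeper column (depth z_c below the surface of column A) and equate Σ ρ_i t_i down to z_c; mantle fills any gap and the z_c terms cancel.
Column A: 33.53×ρ + (z_c − 33.53)×3300
Column B: 2.61×0 + 0.7627×2920 + 24.31×2880 + (z_c − 2.61 − 25.0727)×3300
The z_c×3300 term appears on both sides and cancels. Collect the known terms of each column as K = Σ(ρt)_known − 3300 × (depth of known layers): K_A = 0 − 3300×33.53 = −110649; K_B = 72239.884 − 3300×(2.61 + 25.0727) = −19113.026.
Balance: K_A + 33.53×ρ = K_B, so ρ = (K_B − K_A)/33.53 = 91536/33.53 = 2730 kg/m³.

2730 kg/m³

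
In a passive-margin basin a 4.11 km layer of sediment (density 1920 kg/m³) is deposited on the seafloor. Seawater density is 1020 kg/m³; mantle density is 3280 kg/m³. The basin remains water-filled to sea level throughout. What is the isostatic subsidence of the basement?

1.64 km

Submarine loading: the sediment displaces seawater, and the subsidence is in turn flooded, so s (ρ_m − ρ_w) = t (ρ_sed − ρ_w).
s = 4.11 km × (1920 − 1020) / (3280 − 1020) = 1.64 km.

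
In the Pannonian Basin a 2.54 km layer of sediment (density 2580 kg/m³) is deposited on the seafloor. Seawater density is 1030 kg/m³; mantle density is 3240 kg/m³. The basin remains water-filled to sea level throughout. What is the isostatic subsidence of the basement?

1.78 km

Submarine loading: the sediment displaces seawater, and the subsidence is in turn flooded, so s (ρ_m − ρ_w) = t (ρ_sed − ρ_w).
s = 2.54 km × (2580 − 1030) / (3240 − 1030) = 1.78 km.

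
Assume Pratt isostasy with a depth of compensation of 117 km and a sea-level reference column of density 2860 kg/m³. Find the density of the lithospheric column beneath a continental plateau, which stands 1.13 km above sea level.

2830 kg/m³

Pratt balance: ρ_ref D = ρ (D + h).
ρ = ρ_ref D/(D + h) = 2860 × 117 km/(117 km + 1.13 km) = 2830 kg/m³.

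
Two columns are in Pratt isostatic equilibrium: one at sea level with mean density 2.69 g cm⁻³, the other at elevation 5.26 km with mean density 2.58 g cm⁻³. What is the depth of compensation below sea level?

123 km

ρ_ref D = ρ (D + h) → D (ρ_ref − ρ) = ρ h.
D = ρ h/(ρ_ref − ρ) = 2.58 × 5.26 km/(2.69 − 2.58) = 123 km.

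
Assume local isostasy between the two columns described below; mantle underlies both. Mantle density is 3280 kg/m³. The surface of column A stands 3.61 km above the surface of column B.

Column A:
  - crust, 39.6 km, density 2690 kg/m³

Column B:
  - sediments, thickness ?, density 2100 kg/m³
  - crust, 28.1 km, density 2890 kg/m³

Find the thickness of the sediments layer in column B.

Take the compensation level at the base of the deeper column (depth z_c below the surface of column A) and equate Σ ρ_i t_i down to z_c; mantle fills any gap and the z_c terms cancel.
Column A: 39.6×2690 + (z_c − 39.6)×3280
Column B: 3.61×0 + x×2100 + 28.1×2890 + (z_c − 3.61 − 28.1 − x)×3280
The z_c×3280 term appears on both sides and cancels. Collect the known terms of each column as K = Σ(ρt)_known − 3280 × (depth of known layers): K_A = 106524 − 3280×39.6 = −23364; K_B = 81209 − 3280×(3.61 + 28.1) = −22799.8.
Balance: K_A = K_B − x×(3280 − 2100), so x = (K_B − K_A)/(3280 − 2100) = 564.2/1180 = 0.478 km.

0.478 km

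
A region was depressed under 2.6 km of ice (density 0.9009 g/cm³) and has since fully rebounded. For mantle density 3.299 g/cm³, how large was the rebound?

Removing the load lets mantle flow back in; uplift u satisfies ρ_ice t = ρ_m u.
u = t ρ_ice/ρ_m = 2.6 km × 0.9009/3.299 = 0.71 km.

0.71 km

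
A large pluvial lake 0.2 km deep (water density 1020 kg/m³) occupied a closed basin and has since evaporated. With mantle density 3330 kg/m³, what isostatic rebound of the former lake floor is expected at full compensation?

0.0613 km

u = d ρ_w/ρ_m = 0.2 km × 1020/3330 = 0.0613 km.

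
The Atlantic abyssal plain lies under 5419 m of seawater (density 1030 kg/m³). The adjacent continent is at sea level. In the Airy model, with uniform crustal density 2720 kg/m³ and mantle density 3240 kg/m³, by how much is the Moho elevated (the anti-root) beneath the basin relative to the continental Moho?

Balancing pressure at the compensation depth: replacing crust with seawater at the top is compensated by replacing crust with mantle at the base: d (ρ_c − ρ_w) = a (ρ_m − ρ_c).
a = d (ρ_c − ρ_w)/(ρ_m − ρ_c) = 5419 m × 1690/520 = 17600 m.

17600 m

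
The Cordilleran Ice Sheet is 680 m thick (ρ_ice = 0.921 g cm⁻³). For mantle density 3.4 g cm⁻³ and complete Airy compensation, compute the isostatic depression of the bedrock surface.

184 m

For local isostatic compensation: the ice load ρ_ice t is balanced by mantle displaced below, ρ_m s.
s = t ρ_ice / ρ_m = 680 m × 0.921/3.4 = 184 m.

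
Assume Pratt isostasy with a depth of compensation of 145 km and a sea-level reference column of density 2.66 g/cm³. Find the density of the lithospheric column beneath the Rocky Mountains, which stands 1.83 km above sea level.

Pratt balance: ρ_ref D = ρ (D + h).
ρ = ρ_ref D/(D + h) = 2.66 × 145 km/(145 km + 1.83 km) = 2.63 g/cm³.

2.63 g/cm³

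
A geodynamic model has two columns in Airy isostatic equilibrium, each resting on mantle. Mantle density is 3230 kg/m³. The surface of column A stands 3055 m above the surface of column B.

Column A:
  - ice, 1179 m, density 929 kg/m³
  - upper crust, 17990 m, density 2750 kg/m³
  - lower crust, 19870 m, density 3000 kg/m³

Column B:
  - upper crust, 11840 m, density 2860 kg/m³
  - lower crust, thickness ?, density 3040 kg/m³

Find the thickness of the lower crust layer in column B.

Take the compensation level at the base of the deeper column (depth z_c below the surface of column A) and equate Σ ρ_i t_i down to z_c; mantle fills any gap and the z_c terms cancel.
Column A: 1179×929 + 17990×2750 + 19870×3000 + (z_c − 39039)×3230
Column B: 3055×0 + 11840×2860 + x×3040 + (z_c − 3055 − 11840 − x)×3230
The z_c×3230 term appears on both sides and cancels. Collect the known terms of each column as K = Σ(ρt)_known − 3230 × (depth of known layers): K_A = 110177791 − 3230×39039 = −15918179; K_B = 33862400 − 3230×(3055 + 11840) = −14248450.
Balance: K_A = K_B − x×(3230 − 3040), so x = (K_B − K_A)/(3230 − 3040) = 1669730/190 = 8790 m.

8790 m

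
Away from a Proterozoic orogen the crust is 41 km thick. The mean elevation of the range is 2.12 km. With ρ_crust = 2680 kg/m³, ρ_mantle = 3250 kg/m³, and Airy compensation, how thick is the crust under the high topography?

Root depth r = h ρ_c / (ρ_m − ρ_c) = 2.12 km × 2680 / 570 = 9.968 km.
Total thickness = T + h + r = 41 km + 2.12 km + 9.968 km = 53.1 km.

53.1 km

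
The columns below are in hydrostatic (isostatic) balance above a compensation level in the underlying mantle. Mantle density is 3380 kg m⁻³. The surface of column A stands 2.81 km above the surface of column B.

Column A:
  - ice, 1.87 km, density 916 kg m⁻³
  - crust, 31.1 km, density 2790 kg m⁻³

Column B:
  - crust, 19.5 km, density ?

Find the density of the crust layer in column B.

Take the compensation level at the base of the deeper column (depth z_c below the surface of column A) and equate Σ ρ_i t_i down to z_c; mantle fills any gap and the z_c terms cancel.
Column A: 1.87×916 + 31.1×2790 + (z_c − 32.97)×3380
Column B: 2.81×0 + 19.5×ρ + (z_c − 2.81 − 19.5)×3380
The z_c×3380 term appears on both sides and cancels. Collect the known terms of each column as K = Σ(ρt)_known − 3380 × (depth of known layers): K_A = 88481.92 − 3380×32.97 = −22956.68; K_B = 0 − 3380×(2.81 + 19.5) = −75407.8.
Balance: K_A = K_B + 19.5×ρ, so ρ = (K_A − K_B)/19.5 = 52451.1/19.5 = 2690 kg m⁻³.

2690 kg m⁻³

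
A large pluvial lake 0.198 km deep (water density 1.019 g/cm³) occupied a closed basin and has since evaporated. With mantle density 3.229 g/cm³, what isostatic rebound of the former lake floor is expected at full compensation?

0.0625 km

u = d ρ_w/ρ_m = 0.198 km × 1.019/3.229 = 0.0625 km.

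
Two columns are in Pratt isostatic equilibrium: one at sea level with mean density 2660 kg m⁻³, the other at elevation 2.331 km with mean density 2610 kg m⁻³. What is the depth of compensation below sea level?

122 km

ρ_ref D = ρ (D + h) → D (ρ_ref − ρ) = ρ h.
D = ρ h/(ρ_ref − ρ) = 2610 × 2.331 km/(2660 − 2610) = 122 km.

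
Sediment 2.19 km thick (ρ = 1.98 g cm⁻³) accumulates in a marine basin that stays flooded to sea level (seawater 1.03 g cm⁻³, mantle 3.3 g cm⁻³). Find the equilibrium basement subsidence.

0.917 km

Submarine loading: the sediment displaces seawater, and the subsidence is in turn flooded, so s (ρ_m − ρ_w) = t (ρ_sed − ρ_w).
s = 2.19 km × (1.98 − 1.03) / (3.3 − 1.03) = 0.917 km.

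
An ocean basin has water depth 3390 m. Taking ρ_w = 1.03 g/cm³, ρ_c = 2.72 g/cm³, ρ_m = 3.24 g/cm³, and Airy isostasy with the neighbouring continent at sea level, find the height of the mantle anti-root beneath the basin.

Equating mass per unit area of the two columns: replacing crust with seawater at the top is compensated by replacing crust with mantle at the base: d (ρ_c − ρ_w) = a (ρ_m − ρ_c).
a = d (ρ_c − ρ_w)/(ρ_m − ρ_c) = 3390 m × 1.69/0.52 = 11000 m.

11000 m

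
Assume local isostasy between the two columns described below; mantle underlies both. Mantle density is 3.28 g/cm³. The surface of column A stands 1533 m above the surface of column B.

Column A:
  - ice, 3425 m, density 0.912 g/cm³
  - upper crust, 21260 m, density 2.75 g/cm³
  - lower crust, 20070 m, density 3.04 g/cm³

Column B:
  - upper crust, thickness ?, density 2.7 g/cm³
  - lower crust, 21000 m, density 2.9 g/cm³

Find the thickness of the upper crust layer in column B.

Take the compensation level at the base of the deeper column (depth z_c below the surface of column A) and equate Σ ρ_i t_i down to z_c; mantle fills any gap and the z_c terms cancel.
Column A: 3425×0.912 + 21260×2.75 + 20070×3.04 + (z_c − 44755)×3.28
Column B: 1533×0 + x×2.7 + 21000×2.9 + (z_c − 1533 − 21000 − x)×3.28
The z_c×3.28 term appears on both sides and cancels. Collect the known terms of each column as K = Σ(ρt)_known − 3.28 × (depth of known layers): K_A = 122601.4 − 3.28×44755 = −24195; K_B = 60900 − 3.28×(1533 + 21000) = −13008.24.
Balance: K_A = K_B − x×(3.28 − 2.7), so x = (K_B − K_A)/(3.28 − 2.7) = 11186.8/0.58 = 19300 m.

19300 m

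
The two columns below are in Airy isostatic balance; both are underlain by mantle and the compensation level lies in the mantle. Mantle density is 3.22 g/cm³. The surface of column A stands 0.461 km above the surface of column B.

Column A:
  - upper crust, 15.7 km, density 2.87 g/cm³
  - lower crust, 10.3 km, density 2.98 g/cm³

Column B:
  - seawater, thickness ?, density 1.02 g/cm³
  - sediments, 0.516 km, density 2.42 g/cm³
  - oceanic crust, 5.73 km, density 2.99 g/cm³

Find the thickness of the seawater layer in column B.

Take the compensation level at the base of the deeper column (depth z_c below the surface of column A) and equate Σ ρ_i t_i down to z_c; mantle fills any gap and the z_c terms cancel.
Column A: 15.7×2.87 + 10.3×2.98 + (z_c − 26)×3.22
Column B: 0.461×0 + x×1.02 + 0.516×2.42 + 5.73×2.99 + (z_c − 0.461 − 6.246 − x)×3.22
The z_c×3.22 term appears on both sides and cancels. Collect the known terms of each column as K = Σ(ρt)_known − 3.22 × (depth of known layers): K_A = 75.753 − 3.22×26 = −7.967; K_B = 18.38142 − 3.22×(0.461 + 6.246) = −3.21512.
Balance: K_A = K_B − x×(3.22 − 1.02), so x = (K_B − K_A)/(3.22 − 1.02) = 4.75188/2.2 = 2.16 km.

2.16 km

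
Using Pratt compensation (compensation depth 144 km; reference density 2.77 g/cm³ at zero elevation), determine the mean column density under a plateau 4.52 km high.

Pratt balance: ρ_ref D = ρ (D + h).
ρ = ρ_ref D/(D + h) = 2.77 × 144 km/(144 km + 4.52 km) = 2.69 g/cm³.

2.69 g/cm³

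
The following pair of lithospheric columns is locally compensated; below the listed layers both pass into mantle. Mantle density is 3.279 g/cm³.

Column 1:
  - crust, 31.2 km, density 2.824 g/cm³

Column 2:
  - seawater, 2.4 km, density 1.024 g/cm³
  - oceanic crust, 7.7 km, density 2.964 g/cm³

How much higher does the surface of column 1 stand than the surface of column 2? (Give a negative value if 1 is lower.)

For any compensation level in the mantle, the mantle terms cancel and isostasy reduces to e = (Σt_1 − Σt_2) − (Σ(ρt)_1 − Σ(ρt)_2) / ρ_m.
Σt_1 = 31.2 km; Σt_2 = 10.1 km; Σ(ρt)_1 = 88.1088; Σ(ρt)_2 = 25.2804 (in km·g/cm³).
e = (31.2 − 10.1) − (88.1088 − 25.2804) / 3.279 = 1.94 km.

1.94 km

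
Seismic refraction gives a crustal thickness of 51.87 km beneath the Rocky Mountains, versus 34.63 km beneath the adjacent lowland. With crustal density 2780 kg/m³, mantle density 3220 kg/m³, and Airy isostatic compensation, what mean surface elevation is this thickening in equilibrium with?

2.36 km

Excess crust Δ = 51.87 km − 34.63 km = 17.24 km, split between elevation h and root r with h + r = Δ.
Airy balance ρ_c h = (ρ_m − ρ_c) r gives r = h ρ_c/(ρ_m − ρ_c), so h (1 + ρ_c/(ρ_m − ρ_c)) = Δ, i.e. h = Δ (ρ_m − ρ_c)/ρ_m.
h = 17.24 km × 440/3220 = 2.36 km.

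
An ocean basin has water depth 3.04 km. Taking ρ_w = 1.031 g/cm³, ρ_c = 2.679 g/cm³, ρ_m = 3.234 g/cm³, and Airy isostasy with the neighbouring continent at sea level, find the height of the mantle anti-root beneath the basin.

9.03 km

By Archimedes' principle applied to the lithosphere: replacing crust with seawater at the top is compensated by replacing crust with mantle at the base: d (ρ_c − ρ_w) = a (ρ_m − ρ_c).
a = d (ρ_c − ρ_w)/(ρ_m − ρ_c) = 3.04 km × 1.648/0.555 = 9.03 km.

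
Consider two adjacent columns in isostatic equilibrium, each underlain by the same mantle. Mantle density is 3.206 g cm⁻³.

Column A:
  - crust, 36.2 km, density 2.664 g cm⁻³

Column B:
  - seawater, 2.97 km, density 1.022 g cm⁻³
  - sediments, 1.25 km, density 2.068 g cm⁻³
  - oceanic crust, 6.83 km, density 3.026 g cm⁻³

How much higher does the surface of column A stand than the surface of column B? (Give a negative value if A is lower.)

For any compensation level in the mantle, the mantle terms cancel and isostasy reduces to e = (Σt_A − Σt_B) − (Σ(ρt)_A − Σ(ρt)_B) / ρ_m.
Σt_A = 36.2 km; Σt_B = 11.05 km; Σ(ρt)_A = 96.4368; Σ(ρt)_B = 26.28792 (in km·g cm⁻³).
e = (36.2 − 11.05) − (96.4368 − 26.28792) / 3.206 = 3.27 km.

3.27 km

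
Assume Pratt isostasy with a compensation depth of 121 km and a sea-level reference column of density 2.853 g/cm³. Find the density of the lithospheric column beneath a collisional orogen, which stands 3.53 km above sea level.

Pratt balance: ρ_ref D = ρ (D + h).
ρ = ρ_ref D/(D + h) = 2.853 × 121 km/(121 km + 3.53 km) = 2.77 g/cm³.

2.77 g/cm³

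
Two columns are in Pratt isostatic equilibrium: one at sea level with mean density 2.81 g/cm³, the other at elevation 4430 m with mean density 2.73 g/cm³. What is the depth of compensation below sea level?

151000 m

ρ_ref D = ρ (D + h) → D (ρ_ref − ρ) = ρ h.
D = ρ h/(ρ_ref − ρ) = 2.73 × 4430 m/(2.81 − 2.73) = 151000 m.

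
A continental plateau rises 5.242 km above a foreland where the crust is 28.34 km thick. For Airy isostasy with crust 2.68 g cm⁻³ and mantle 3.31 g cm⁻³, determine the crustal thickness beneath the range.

55.9 km

Root depth r = h ρ_c / (ρ_m − ρ_c) = 5.242 km × 2.68 / 0.63 = 22.3 km.
Total thickness = T + h + r = 28.34 km + 5.242 km + 22.3 km = 55.9 km.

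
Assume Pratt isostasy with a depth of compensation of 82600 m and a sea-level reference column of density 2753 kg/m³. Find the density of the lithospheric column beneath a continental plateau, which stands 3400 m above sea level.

Pratt balance: ρ_ref D = ρ (D + h).
ρ = ρ_ref D/(D + h) = 2753 × 82600 m/(82600 m + 3400 m) = 2640 kg/m³.

2640 kg/m³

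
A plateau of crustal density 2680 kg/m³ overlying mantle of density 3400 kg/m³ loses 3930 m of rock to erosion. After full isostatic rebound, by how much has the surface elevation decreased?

832 m

Rebound u = e ρ_c/ρ_m = 3930 m × 2680/3400 = 3098 m.
Net surface drop = e − u = 3930 m − 3098 m = e (ρ_m − ρ_c)/ρ_m = 832 m.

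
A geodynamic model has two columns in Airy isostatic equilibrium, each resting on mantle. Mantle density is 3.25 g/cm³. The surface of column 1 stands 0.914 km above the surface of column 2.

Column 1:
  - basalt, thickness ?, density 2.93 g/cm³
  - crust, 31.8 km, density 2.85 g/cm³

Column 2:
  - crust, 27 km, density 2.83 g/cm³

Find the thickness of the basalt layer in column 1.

4.97 km

Take the compensation level at the base of the deeper column (depth z_c below the surface of column 1) and equate Σ ρ_i t_i down to z_c; mantle fills any gap and the z_c terms cancel.
Column 1: x×2.93 + 31.8×2.85 + (z_c − 31.8 − x)×3.25
Column 2: 0.914×0 + 27×2.83 + (z_c − 0.914 − 27)×3.25
The z_c×3.25 term appears on both sides and cancels. Collect the known terms of each column as K = Σ(ρt)_known − 3.25 × (depth of known layers): K_1 = 90.63 − 3.25×31.8 = −12.72; K_2 = 76.41 − 3.25×(0.914 + 27) = −14.3105.
Balance: K_1 − x×(3.25 − 2.93) = K_2, so x = (K_1 − K_2)/(3.25 − 2.93) = 1.5905/0.32 = 4.97 km.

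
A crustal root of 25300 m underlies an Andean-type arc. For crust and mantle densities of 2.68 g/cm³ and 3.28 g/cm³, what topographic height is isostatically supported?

Balancing pressure at the compensation depth: ρ_c h = (ρ_m − ρ_c) r.
h = r (ρ_m − ρ_c) / ρ_c = 25300 m × (3.28 − 2.68) / 2.68 = 5660 m.

5660 m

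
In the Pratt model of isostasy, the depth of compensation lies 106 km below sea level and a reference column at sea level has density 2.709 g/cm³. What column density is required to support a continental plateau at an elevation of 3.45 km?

Pratt balance: ρ_ref D = ρ (D + h).
ρ = ρ_ref D/(D + h) = 2.709 × 106 km/(106 km + 3.45 km) = 2.62 g/cm³.

2.62 g/cm³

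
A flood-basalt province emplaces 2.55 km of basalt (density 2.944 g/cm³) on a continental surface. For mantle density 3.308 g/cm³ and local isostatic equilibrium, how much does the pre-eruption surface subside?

2.27 km

Subaerial loading: s = t ρ_load / ρ_m.
s = 2.55 km × 2.944/3.308 = 2.27 km.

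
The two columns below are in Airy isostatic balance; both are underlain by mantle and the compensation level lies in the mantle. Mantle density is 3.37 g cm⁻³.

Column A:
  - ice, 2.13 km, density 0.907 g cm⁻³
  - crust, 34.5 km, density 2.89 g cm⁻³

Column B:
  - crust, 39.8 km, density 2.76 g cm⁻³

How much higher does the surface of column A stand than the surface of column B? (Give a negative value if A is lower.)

For any compensation level in the mantle, the mantle terms cancel and isostasy reduces to e = (Σt_A − Σt_B) − (Σ(ρt)_A − Σ(ρt)_B) / ρ_m.
Σt_A = 36.63 km; Σt_B = 39.8 km; Σ(ρt)_A = 101.63691; Σ(ρt)_B = 109.848 (in km·g cm⁻³).
e = (36.63 − 39.8) − (101.63691 − 109.848) / 3.37 = −0.733 km.

−0.733 km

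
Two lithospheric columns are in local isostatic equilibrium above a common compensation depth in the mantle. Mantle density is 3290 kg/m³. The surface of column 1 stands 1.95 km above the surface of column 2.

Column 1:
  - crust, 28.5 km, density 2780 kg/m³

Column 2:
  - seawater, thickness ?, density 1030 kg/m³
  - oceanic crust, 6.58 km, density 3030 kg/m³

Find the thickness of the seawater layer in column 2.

Take the compensation level at the base of the deeper column (depth z_c below the surface of column 1) and equate Σ ρ_i t_i down to z_c; mantle fills any gap and the z_c terms cancel.
Column 1: 28.5×2780 + (z_c − 28.5)×3290
Column 2: 1.95×0 + x×1030 + 6.58×3030 + (z_c − 1.95 − 6.58 − x)×3290
The z_c×3290 term appears on both sides and cancels. Collect the known terms of each column as K = Σ(ρt)_known − 3290 × (depth of known layers): K_1 = 79230 − 3290×28.5 = −14535; K_2 = 19937.4 − 3290×(1.95 + 6.58) = −8126.3.
Balance: K_1 = K_2 − x×(3290 − 1030), so x = (K_2 − K_1)/(3290 − 1030) = 6408.7/2260 = 2.84 km.

2.84 km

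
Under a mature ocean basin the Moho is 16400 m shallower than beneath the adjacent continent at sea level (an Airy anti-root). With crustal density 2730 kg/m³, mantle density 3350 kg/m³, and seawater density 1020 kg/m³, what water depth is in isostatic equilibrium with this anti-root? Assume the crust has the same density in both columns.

Replacing a thickness d of crust by seawater at the top must be balanced by replacing crust with mantle at the base: d (ρ_c − ρ_w) = a (ρ_m − ρ_c).
d = a (ρ_m − ρ_c)/(ρ_c − ρ_w) = 16400 m × 620/1710 = 5950 m.

5950 m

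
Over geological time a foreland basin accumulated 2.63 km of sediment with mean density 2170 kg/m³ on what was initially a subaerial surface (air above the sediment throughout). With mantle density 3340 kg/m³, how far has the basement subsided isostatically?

Subaerial load: s = t ρ_sed / ρ_m = 2.63 km × 2170/3340 = 1.71 km.

1.71 km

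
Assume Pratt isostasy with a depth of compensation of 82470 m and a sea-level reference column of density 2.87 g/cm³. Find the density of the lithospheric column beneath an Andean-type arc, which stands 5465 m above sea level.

Pratt balance: ρ_ref D = ρ (D + h).
ρ = ρ_ref D/(D + h) = 2.87 × 82470 m/(82470 m + 5465 m) = 2.69 g/cm³.

2.69 g/cm³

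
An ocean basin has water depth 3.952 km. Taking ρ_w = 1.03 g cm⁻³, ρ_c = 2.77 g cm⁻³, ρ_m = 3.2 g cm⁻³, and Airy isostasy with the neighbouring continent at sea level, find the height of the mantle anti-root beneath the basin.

16 km

For local isostatic compensation: replacing crust with seawater at the top is compensated by replacing crust with mantle at the base: d (ρ_c − ρ_w) = a (ρ_m − ρ_c).
a = d (ρ_c − ρ_w)/(ρ_m − ρ_c) = 3.952 km × 1.74/0.43 = 16 km.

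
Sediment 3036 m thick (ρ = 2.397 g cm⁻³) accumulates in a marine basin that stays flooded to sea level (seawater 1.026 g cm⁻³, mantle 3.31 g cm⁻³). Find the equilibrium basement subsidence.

1820 m

Submarine loading: the sediment displaces seawater, and the subsidence is in turn flooded, so s (ρ_m − ρ_w) = t (ρ_sed − ρ_w).
s = 3036 m × (2.397 − 1.026) / (3.31 − 1.026) = 1820 m.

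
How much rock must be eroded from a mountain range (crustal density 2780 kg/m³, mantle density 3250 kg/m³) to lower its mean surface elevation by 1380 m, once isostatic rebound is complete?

Net drop Δ = e − u = e − e ρ_c/ρ_m = e (ρ_m − ρ_c)/ρ_m.
e = Δ ρ_m/(ρ_m − ρ_c) = 1380 m × 3250/470 = 9540 m.

9540 m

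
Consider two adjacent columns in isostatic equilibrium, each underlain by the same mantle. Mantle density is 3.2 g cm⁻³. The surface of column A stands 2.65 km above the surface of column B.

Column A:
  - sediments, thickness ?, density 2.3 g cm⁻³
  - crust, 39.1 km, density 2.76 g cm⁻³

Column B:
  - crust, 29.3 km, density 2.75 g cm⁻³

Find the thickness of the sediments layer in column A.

4.96 km

Take the compensation level at the base of the deeper column (depth z_c below the surface of column A) and equate Σ ρ_i t_i down to z_c; mantle fills any gap and the z_c terms cancel.
Column A: x×2.3 + 39.1×2.76 + (z_c − 39.1 − x)×3.2
Column B: 2.65×0 + 29.3×2.75 + (z_c − 2.65 − 29.3)×3.2
The z_c×3.2 term appears on both sides and cancels. Collect the known terms of each column as K = Σ(ρt)_known − 3.2 × (depth of known layers): K_A = 107.916 − 3.2×39.1 = −17.204; K_B = 80.575 − 3.2×(2.65 + 29.3) = −21.665.
Balance: K_A − x×(3.2 − 2.3) = K_B, so x = (K_A − K_B)/(3.2 − 2.3) = 4.461/0.9 = 4.96 km.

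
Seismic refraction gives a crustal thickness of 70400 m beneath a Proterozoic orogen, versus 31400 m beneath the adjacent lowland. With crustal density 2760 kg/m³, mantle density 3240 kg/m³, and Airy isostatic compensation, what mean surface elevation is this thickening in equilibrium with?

Excess crust Δ = 70400 m − 31400 m = 39000 m, split between elevation h and root r with h + r = Δ.
Airy balance ρ_c h = (ρ_m − ρ_c) r gives r = h ρ_c/(ρ_m − ρ_c), so h (1 + ρ_c/(ρ_m − ρ_c)) = Δ, i.e. h = Δ (ρ_m − ρ_c)/ρ_m.
h = 39000 m × 480/3240 = 5780 m.

5780 m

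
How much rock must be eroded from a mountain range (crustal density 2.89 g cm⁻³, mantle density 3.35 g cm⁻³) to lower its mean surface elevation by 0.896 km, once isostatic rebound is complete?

6.53 km

Net drop Δ = e − u = e − e ρ_c/ρ_m = e (ρ_m − ρ_c)/ρ_m.
e = Δ ρ_m/(ρ_m − ρ_c) = 0.896 km × 3.35/0.46 = 6.53 km.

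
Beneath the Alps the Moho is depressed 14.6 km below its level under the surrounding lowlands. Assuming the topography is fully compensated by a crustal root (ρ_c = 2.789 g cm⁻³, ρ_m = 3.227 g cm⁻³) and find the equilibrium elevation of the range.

2.29 km

Balancing pressure at the compensation depth: ρ_c h = (ρ_m − ρ_c) r.
h = r (ρ_m − ρ_c) / ρ_c = 14.6 km × (3.227 − 2.789) / 2.789 = 2.29 km.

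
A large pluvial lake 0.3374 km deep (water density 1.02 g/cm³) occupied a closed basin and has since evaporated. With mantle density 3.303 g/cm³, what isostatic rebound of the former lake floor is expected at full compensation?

0.104 km

u = d ρ_w/ρ_m = 0.3374 km × 1.02/3.303 = 0.104 km.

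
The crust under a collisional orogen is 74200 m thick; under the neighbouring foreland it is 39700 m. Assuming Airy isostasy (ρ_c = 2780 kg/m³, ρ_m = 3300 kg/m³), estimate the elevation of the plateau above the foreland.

5440 m

Excess crust Δ = 74200 m − 39700 m = 34500 m, split between elevation h and root r with h + r = Δ.
Airy balance ρ_c h = (ρ_m − ρ_c) r gives r = h ρ_c/(ρ_m − ρ_c), so h (1 + ρ_c/(ρ_m − ρ_c)) = Δ, i.e. h = Δ (ρ_m − ρ_c)/ρ_m.
h = 34500 m × 520/3300 = 5440 m.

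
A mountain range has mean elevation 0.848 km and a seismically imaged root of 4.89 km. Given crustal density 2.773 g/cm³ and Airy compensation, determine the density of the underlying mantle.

Airy balance: ρ_c h = (ρ_m − ρ_c) r → ρ_m = ρ_c (1 + h/r).
ρ_m = 2.773 × (1 + 0.848 km/4.89 km) = 3.25 g/cm³.

3.25 g/cm³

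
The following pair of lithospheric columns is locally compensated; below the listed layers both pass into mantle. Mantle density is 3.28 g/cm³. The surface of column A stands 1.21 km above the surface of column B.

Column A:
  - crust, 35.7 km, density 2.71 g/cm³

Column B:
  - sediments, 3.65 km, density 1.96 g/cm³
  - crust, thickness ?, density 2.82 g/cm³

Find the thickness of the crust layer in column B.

25.1 km

Take the compensation level at the base of the deeper column (depth z_c below the surface of column A) and equate Σ ρ_i t_i down to z_c; mantle fills any gap and the z_c terms cancel.
Column A: 35.7×2.71 + (z_c − 35.7)×3.28
Column B: 1.21×0 + 3.65×1.96 + x×2.82 + (z_c − 1.21 − 3.65 − x)×3.28
The z_c×3.28 term appears on both sides and cancels. Collect the known terms of each column as K = Σ(ρt)_known − 3.28 × (depth of known layers): K_A = 96.747 − 3.28×35.7 = −20.349; K_B = 7.154 − 3.28×(1.21 + 3.65) = −8.7868.
Balance: K_A = K_B − x×(3.28 − 2.82), so x = (K_B − K_A)/(3.28 − 2.82) = 11.5622/0.46 = 25.1 km.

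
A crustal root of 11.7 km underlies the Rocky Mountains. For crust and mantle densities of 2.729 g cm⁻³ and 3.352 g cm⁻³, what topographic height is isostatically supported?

Isostatic balance requires: ρ_c h = (ρ_m − ρ_c) r.
h = r (ρ_m − ρ_c) / ρ_c = 11.7 km × (3.352 − 2.729) / 2.729 = 2.67 km.

2.67 km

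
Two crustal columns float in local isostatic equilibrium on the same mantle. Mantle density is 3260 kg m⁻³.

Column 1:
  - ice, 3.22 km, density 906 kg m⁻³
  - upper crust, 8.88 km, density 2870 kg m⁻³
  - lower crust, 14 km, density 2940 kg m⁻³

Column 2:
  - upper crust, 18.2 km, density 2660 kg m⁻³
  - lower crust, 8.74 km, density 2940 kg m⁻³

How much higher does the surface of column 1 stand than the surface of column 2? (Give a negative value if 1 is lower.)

0.554 km

For any compensation level in the mantle, the mantle terms cancel and isostasy reduces to e = (Σt_1 − Σt_2) − (Σ(ρt)_1 − Σ(ρt)_2) / ρ_m.
Σt_1 = 26.1 km; Σt_2 = 26.94 km; Σ(ρt)_1 = 69562.92; Σ(ρt)_2 = 74107.6 (in km·kg m⁻³).
e = (26.1 − 26.94) − (69562.92 − 74107.6) / 3260 = 0.554 km.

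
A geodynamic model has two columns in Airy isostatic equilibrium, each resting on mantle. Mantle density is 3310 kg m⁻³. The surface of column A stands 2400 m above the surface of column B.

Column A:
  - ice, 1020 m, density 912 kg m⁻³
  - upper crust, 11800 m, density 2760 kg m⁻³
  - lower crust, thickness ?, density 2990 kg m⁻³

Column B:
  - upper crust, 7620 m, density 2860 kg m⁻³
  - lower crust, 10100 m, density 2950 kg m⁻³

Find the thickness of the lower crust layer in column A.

19000 m

Take the compensation level at the base of the deeper column (depth z_c below the surface of column A) and equate Σ ρ_i t_i down to z_c; mantle fills any gap and the z_c terms cancel.
Column A: 1020×912 + 11800×2760 + x×2990 + (z_c − 12820 − x)×3310
Column B: 2400×0 + 7620×2860 + 10100×2950 + (z_c − 2400 − 17720)×3310
The z_c×3310 term appears on both sides and cancels. Collect the known terms of each column as K = Σ(ρt)_known − 3310 × (depth of known layers): K_A = 33498240 − 3310×12820 = −8935960; K_B = 51588200 − 3310×(2400 + 17720) = −15009000.
Balance: K_A − x×(3310 − 2990) = K_B, so x = (K_A − K_B)/(3310 − 2990) = 6073040/320 = 19000 m.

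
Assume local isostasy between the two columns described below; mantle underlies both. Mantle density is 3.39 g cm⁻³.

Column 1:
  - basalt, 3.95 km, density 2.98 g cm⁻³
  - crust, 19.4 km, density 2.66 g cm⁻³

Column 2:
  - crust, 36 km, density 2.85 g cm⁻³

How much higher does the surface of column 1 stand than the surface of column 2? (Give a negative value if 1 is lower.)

For any compensation level in the mantle, the mantle terms cancel and isostasy reduces to e = (Σt_1 − Σt_2) − (Σ(ρt)_1 − Σ(ρt)_2) / ρ_m.
Σt_1 = 23.35 km; Σt_2 = 36 km; Σ(ρt)_1 = 63.375; Σ(ρt)_2 = 102.6 (in km·g cm⁻³).
e = (23.35 − 36) − (63.375 − 102.6) / 3.39 = −1.08 km.

−1.08 km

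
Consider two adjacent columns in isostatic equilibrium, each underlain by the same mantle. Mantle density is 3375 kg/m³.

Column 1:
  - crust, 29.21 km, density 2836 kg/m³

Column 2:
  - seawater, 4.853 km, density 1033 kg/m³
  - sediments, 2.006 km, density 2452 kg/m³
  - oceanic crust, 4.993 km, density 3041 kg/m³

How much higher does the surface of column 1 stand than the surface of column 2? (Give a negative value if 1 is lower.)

For any compensation level in the mantle, the mantle terms cancel and isostasy reduces to e = (Σt_1 − Σt_2) − (Σ(ρt)_1 − Σ(ρt)_2) / ρ_m.
Σt_1 = 29.21 km; Σt_2 = 11.852 km; Σ(ρt)_1 = 82839.56; Σ(ρt)_2 = 25115.574 (in km·kg/m³).
e = (29.21 − 11.852) − (82839.56 − 25115.574) / 3375 = 0.255 km.

0.255 km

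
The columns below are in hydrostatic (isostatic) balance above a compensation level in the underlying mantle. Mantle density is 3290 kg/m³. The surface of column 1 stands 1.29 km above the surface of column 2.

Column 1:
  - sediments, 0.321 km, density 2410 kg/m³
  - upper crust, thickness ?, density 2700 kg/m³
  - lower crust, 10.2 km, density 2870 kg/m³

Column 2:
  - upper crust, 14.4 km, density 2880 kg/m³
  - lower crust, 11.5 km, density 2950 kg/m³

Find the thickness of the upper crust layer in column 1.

Take the compensation level at the base of the deeper column (depth z_c below the surface of column 1) and equate Σ ρ_i t_i down to z_c; mantle fills any gap and the z_c terms cancel.
Column 1: 0.321×2410 + x×2700 + 10.2×2870 + (z_c − 10.521 − x)×3290
Column 2: 1.29×0 + 14.4×2880 + 11.5×2950 + (z_c − 1.29 − 25.9)×3290
The z_c×3290 term appears on both sides and cancels. Collect the known terms of each column as K = Σ(ρt)_known − 3290 × (depth of known layers): K_1 = 30047.61 − 3290×10.521 = −4566.48; K_2 = 75397 − 3290×(1.29 + 25.9) = −14058.1.
Balance: K_1 − x×(3290 − 2700) = K_2, so x = (K_1 − K_2)/(3290 − 2700) = 9491.62/590 = 16.1 km.

16.1 km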